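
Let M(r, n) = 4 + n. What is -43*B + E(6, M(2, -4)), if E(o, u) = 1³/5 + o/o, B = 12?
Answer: -2574/5 ≈ -514.80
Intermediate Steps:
E(o, u) = 6/5 (E(o, u) = 1*(⅕) + 1 = ⅕ + 1 = 6/5)
-43*B + E(6, M(2, -4)) = -43*12 + 6/5 = -516 + 6/5 = -2574/5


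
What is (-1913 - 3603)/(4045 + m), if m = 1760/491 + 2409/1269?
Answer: -572817294/420628469 ≈ -1.3618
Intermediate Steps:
m = 1138753/207693 (m = 1760*(1/491) + 2409*(1/1269) = 1760/491 + 803/423 = 1138753/207693 ≈ 5.4829)
(-1913 - 3603)/(4045 + m) = (-1913 - 3603)/(4045 + 1138753/207693) = -5516/841256938/207693 = -5516*207693/841256938 = -572817294/420628469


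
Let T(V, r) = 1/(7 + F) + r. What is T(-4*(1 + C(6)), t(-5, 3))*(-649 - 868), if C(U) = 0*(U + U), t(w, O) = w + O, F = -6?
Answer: 1517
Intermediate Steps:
t(w, O) = O + w
C(U) = 0 (C(U) = 0*(2*U) = 0)
T(V, r) = 1 + r (T(V, r) = 1/(7 - 6) + r = 1/1 + r = 1 + r)
T(-4*(1 + C(6)), t(-5, 3))*(-649 - 868) = (1 + (3 - 5))*(-649 - 868) = (1 - 2)*(-1517) = -1*(-1517) = 1517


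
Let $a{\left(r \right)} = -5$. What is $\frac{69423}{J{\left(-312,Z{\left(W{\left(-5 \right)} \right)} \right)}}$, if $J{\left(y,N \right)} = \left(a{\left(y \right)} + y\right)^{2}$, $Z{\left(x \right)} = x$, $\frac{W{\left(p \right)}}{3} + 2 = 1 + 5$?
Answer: $\frac{219}{317} \approx 0.69085$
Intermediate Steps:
$W{\left(p \right)} = 12$ ($W{\left(p \right)} = -6 + 3 \left(1 + 5\right) = -6 + 3 \cdot 6 = -6 + 18 = 12$)
$J{\left(y,N \right)} = \left(-5 + y\right)^{2}$
$\frac{69423}{J{\left(-312,Z{\left(W{\left(-5 \right)} \right)} \right)}} = \frac{69423}{\left(-5 - 312\right)^{2}} = \frac{69423}{\left(-317\right)^{2}} = \frac{69423}{100489} = 69423 \cdot \frac{1}{100489} = \frac{219}{317}$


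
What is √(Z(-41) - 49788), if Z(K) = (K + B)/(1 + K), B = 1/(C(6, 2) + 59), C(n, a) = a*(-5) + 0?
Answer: I*√60989045/35 ≈ 223.13*I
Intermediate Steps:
C(n, a) = -5*a (C(n, a) = -5*a + 0 = -5*a)
B = 1/49 (B = 1/(-5*2 + 59) = 1/(-10 + 59) = 1/49 ≈ 0.020408)
Z(K) = (1/49 + K)/(1 + K) (Z(K) = (K + 1/49)/(1 + K) = (1/49 + K)/(1 + K))
√(Z(-41) - 49788) = √((1/49 - 41)/(1 - 41) - 49788) = √(-2008/49/(-40) - 49788) = √(-1/40*(-2008/49) - 49788) = √(251/245 - 49788) = √(-12197809/245) = I*√60989045/35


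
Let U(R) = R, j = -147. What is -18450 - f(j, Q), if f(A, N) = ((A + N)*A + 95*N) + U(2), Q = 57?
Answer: -37097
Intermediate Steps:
f(A, N) = 2 + 95*N + A*(A + N) (f(A, N) = ((A + N)*A + 95*N) + 2 = (A*(A + N) + 95*N) + 2 = (95*N + A*(A + N)) + 2 = 2 + 95*N + A*(A + N))
-18450 - f(j, Q) = -18450 - (2 + (-147)² + 95*57 - 147*57) = -18450 - (2 + 21609 + 5415 - 8379) = -18450 - 1*18647 = -18450 - 18647 = -37097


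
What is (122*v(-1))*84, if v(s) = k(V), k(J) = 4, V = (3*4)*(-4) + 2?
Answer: 40992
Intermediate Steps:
V = -46 (V = 12*(-4) + 2 = -48 + 2 = -46)
v(s) = 4
(122*v(-1))*84 = (122*4)*84 = 488*84 = 40992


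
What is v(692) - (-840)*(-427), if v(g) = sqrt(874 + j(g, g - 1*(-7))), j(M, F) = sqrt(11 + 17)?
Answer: -358680 + sqrt(874 + 2*sqrt(7)) ≈ -3.5865e+5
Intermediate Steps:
j(M, F) = 2*sqrt(7) (j(M, F) = sqrt(28) = 2*sqrt(7))
v(g) = sqrt(874 + 2*sqrt(7))
v(692) - (-840)*(-427) = sqrt(874 + 2*sqrt(7)) - (-840)*(-427) = sqrt(874 + 2*sqrt(7)) - 1*358680 = sqrt(874 + 2*sqrt(7)) - 358680 = -358680 + sqrt(874 + 2*sqrt(7))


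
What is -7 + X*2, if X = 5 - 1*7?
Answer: -11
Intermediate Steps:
X = -2 (X = 5 - 7 = -2)
-7 + X*2 = -7 - 2*2 = -7 - 4 = -11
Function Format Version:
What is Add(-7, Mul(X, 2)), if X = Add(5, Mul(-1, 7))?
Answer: -11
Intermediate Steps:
X = -2 (X = Add(5, -7) = -2)
Add(-7, Mul(X, 2)) = Add(-7, Mul(-2, 2)) = Add(-7, -4) = -11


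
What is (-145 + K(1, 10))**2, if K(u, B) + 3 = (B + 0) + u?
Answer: 18769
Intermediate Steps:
K(u, B) = -3 + B + u (K(u, B) = -3 + ((B + 0) + u) = -3 + (B + u) = -3 + B + u)
(-145 + K(1, 10))**2 = (-145 + (-3 + 10 + 1))**2 = (-145 + 8)**2 = (-137)**2 = 18769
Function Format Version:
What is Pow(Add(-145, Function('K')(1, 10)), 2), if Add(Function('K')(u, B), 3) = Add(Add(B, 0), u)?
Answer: 18769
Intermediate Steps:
Function('K')(u, B) = Add(-3, B, u) (Function('K')(u, B) = Add(-3, Add(Add(B, 0), u)) = Add(-3, Add(B, u)) = Add(-3, B, u))
Pow(Add(-145, Function('K')(1, 10)), 2) = Pow(Add(-145, Add(-3, 10, 1)), 2) = Pow(Add(-145, 8), 2) = Pow(-137, 2) = 18769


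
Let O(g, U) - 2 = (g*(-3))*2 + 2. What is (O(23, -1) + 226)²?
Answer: 8464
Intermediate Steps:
O(g, U) = 4 - 6*g (O(g, U) = 2 + ((g*(-3))*2 + 2) = 2 + (-3*g*2 + 2) = 2 + (-6*g + 2) = 2 + (2 - 6*g) = 4 - 6*g)
(O(23, -1) + 226)² = ((4 - 6*23) + 226)² = ((4 - 138) + 226)² = (-134 + 226)² = 92² = 8464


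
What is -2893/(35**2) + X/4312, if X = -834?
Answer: -137717/53900 ≈ -2.5550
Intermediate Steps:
-2893/(35**2) + X/4312 = -2893/(35**2) - 834/4312 = -2893/1225 - 834*1/4312 = -2893*1/1225 - 417/2156 = -2893/1225 - 417/2156 = -137717/53900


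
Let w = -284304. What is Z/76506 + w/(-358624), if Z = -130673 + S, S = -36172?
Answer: -198352393/142900457 ≈ -1.3880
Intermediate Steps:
Z = -166845 (Z = -130673 - 36172 = -166845)
Z/76506 + w/(-358624) = -166845/76506 - 284304/(-358624) = -166845*1/76506 - 284304*(-1/358624) = -55615/25502 + 17769/22414 = -198352393/142900457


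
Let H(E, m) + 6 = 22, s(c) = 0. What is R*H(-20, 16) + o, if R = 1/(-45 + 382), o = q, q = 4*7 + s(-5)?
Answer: 9452/337 ≈ 28.047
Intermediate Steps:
H(E, m) = 16 (H(E, m) = -6 + 22 = 16)
q = 28 (q = 4*7 + 0 = 28 + 0 = 28)
o = 28
R = 1/337 ≈ 0.0029674
R*H(-20, 16) + o = (1/337)*16 + 28 = 16/337 + 28 = 9452/337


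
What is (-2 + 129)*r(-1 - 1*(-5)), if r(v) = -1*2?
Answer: -254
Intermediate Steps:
r(v) = -2
(-2 + 129)*r(-1 - 1*(-5)) = (-2 + 129)*(-2) = 127*(-2) = -254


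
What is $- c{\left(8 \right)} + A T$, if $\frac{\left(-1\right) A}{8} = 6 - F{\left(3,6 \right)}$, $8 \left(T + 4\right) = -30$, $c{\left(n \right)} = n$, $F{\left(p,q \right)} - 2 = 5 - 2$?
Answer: $54$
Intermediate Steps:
$F{\left(p,q \right)} = 5$ ($F{\left(p,q \right)} = 2 + \left(5 - 2\right) = 2 + 3 = 5$)
$T = - \frac{31}{4}$ ($T = -4 + \frac{1}{8} \left(-30\right) = -4 - \frac{15}{4} = - \frac{31}{4} \approx -7.75$)
$A = -8$ ($A = - 8 \left(6 - 5\right) = \left(-8\right) 1 = -8$)
$- c{\left(8 \right)} + A T = \left(-1\right) 8 - -62 = -8 + 62 = 54$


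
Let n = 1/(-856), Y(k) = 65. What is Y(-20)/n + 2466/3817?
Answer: -212375414/3817 ≈ -55639.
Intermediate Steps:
n = -1/856 ≈ -0.0011682
Y(-20)/n + 2466/3817 = 65/(-1/856) + 2466/3817 = 65*(-856) + 2466*(1/3817) = -55640 + 2466/3817 = -212375414/3817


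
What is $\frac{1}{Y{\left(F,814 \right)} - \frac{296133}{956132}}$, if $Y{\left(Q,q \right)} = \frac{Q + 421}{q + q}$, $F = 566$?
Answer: $\frac{97286431}{28849860} \approx 3.3722$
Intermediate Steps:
$Y{\left(Q,q \right)} = \frac{421 + Q}{2 q}$
$\frac{1}{Y{\left(F,814 \right)} - \frac{296133}{956132}} = \frac{1}{\frac{421 + 566}{2 \cdot 814} - \frac{296133}{956132}} = \frac{1}{\frac{1}{2} \cdot \frac{1}{814} \cdot 987 - \frac{296133}{956132}} = \frac{1}{\frac{987}{1628} - \frac{296133}{956132}} = \frac{1}{\frac{28849860}{97286431}} = \frac{97286431}{28849860}$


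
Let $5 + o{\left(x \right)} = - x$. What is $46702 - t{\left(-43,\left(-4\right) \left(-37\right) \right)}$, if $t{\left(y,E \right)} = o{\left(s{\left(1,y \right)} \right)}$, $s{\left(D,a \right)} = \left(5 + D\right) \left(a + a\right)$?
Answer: $46191$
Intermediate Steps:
$s{\left(D,a \right)} = 2 a \left(5 + D\right)$ ($s{\left(D,a \right)} = \left(5 + D\right) 2 a = 2 a \left(5 + D\right)$)
$o{\left(x \right)} = -5 - x$
$t{\left(y,E \right)} = -5 - 12 y$ ($t{\left(y,E \right)} = -5 - 2 y \left(5 + 1\right) = -5 - 2 y 6 = -5 - 12 y$)
$46702 - t{\left(-43,\left(-4\right) \left(-37\right) \right)} = 46702 - \left(-5 - -516\right) = 46702 - \left(-5 + 516\right) = 46702 - 511 = 46191$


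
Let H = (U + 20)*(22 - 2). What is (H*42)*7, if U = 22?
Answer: 246960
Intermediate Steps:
H = 840 (H = (22 + 20)*(22 - 2) = 42*20 = 840)
(H*42)*7 = (840*42)*7 = 35280*7 = 246960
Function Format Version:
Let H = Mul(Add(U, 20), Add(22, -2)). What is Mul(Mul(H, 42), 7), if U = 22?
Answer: 246960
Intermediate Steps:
H = 840 (H = Mul(Add(22, 20), Add(22, -2)) = Mul(42, 20) = 840)
Mul(Mul(H, 42), 7) = Mul(Mul(840, 42), 7) = Mul(35280, 7) = 246960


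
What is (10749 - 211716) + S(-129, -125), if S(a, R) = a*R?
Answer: -184842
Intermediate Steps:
S(a, R) = R*a
(10749 - 211716) + S(-129, -125) = (10749 - 211716) - 125*(-129) = -200967 + 16125 = -184842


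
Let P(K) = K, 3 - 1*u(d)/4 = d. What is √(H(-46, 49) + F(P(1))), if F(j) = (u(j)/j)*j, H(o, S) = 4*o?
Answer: 4*I*√11 ≈ 13.266*I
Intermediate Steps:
u(d) = 12 - 4*d
F(j) = 12 - 4*j (F(j) = ((12 - 4*j)/j)*j = 12 - 4*j)
√(H(-46, 49) + F(P(1))) = √(4*(-46) + (12 - 4*1)) = √(-184 + (12 - 4)) = √(-184 + 8) = √(-176) = 4*I*√11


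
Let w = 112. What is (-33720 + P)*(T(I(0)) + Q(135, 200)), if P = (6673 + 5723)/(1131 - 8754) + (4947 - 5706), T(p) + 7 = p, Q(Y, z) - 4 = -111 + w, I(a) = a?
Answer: 175230542/2541 ≈ 68961.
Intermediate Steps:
Q(Y, z) = 5 (Q(Y, z) = 4 + (-111 + 112) = 4 + 1 = 5)
T(p) = -7 + p
P = -1932751/2541 (P = 12396/(-7623) - 759 = 12396*(-1/7623) - 759 = -4132/2541 - 759 = -1932751/2541 ≈ -760.63)
(-33720 + P)*(T(I(0)) + Q(135, 200)) = (-33720 - 1932751/2541)*((-7 + 0) + 5) = -87615271*(-7 + 5)/2541 = -87615271/2541*(-2) = 175230542/2541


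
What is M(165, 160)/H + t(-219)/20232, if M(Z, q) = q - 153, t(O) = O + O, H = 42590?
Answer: -1542733/71806740 ≈ -0.021485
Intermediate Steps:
t(O) = 2*O
M(Z, q) = -153 + q
M(165, 160)/H + t(-219)/20232 = (-153 + 160)/42590 + (2*(-219))/20232 = 7*(1/42590) - 438*1/20232 = 7/42590 - 73/3372 = -1542733/71806740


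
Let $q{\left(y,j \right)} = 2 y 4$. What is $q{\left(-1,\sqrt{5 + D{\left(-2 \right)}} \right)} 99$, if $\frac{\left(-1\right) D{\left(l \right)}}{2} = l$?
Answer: $-792$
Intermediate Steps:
$D{\left(l \right)} = - 2 l$
$q{\left(y,j \right)} = 8 y$
$q{\left(-1,\sqrt{5 + D{\left(-2 \right)}} \right)} 99 = 8 \left(-1\right) 99 = \left(-8\right) 99 = -792$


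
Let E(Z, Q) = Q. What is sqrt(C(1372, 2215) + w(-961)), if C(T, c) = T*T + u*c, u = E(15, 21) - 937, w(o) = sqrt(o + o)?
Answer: sqrt(-146556 + 31*I*sqrt(2)) ≈ 0.057 + 382.83*I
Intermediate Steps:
w(o) = sqrt(2)*sqrt(o) (w(o) = sqrt(2*o) = sqrt(2)*sqrt(o))
u = -916 (u = 21 - 937 = -916)
C(T, c) = T**2 - 916*c (C(T, c) = T*T - 916*c = T**2 - 916*c)
sqrt(C(1372, 2215) + w(-961)) = sqrt((1372**2 - 916*2215) + sqrt(2)*sqrt(-961)) = sqrt((1882384 - 2028940) + sqrt(2)*(31*I)) = sqrt(-146556 + 31*I*sqrt(2))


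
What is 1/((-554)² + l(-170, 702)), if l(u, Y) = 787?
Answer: 1/307703 ≈ 3.2499e-6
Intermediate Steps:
1/((-554)² + l(-170, 702)) = 1/((-554)² + 787) = 1/(306916 + 787) = 1/307703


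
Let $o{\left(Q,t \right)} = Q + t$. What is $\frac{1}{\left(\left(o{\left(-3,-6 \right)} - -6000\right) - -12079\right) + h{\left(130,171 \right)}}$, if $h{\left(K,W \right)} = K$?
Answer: $\frac{1}{18200} \approx 5.4945 \cdot 10^{-5}$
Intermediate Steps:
$\frac{1}{\left(\left(o{\left(-3,-6 \right)} - -6000\right) - -12079\right) + h{\left(130,171 \right)}} = \frac{1}{\left(\left(\left(-3 - 6\right) - -6000\right) - -12079\right) + 130} = \frac{1}{\left(\left(-9 + 6000\right) + 12079\right) + 130} = \frac{1}{\left(5991 + 12079\right) + 130} = \frac{1}{18070 + 130} = \frac{1}{18200}$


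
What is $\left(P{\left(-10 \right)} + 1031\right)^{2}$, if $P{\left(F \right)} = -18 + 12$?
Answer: $1050625$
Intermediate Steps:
$P{\left(F \right)} = -6$
$\left(P{\left(-10 \right)} + 1031\right)^{2} = \left(-6 + 1031\right)^{2} = 1025^{2} = 1050625$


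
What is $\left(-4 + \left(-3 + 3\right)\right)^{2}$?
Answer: $16$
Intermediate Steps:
$\left(-4 + \left(-3 + 3\right)\right)^{2} = \left(-4 + 0\right)^{2} = \left(-4\right)^{2} = 16$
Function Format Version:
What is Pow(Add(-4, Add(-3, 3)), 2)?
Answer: 16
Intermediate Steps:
Pow(Add(-4, Add(-3, 3)), 2) = Pow(Add(-4, 0), 2) = Pow(-4, 2) = 16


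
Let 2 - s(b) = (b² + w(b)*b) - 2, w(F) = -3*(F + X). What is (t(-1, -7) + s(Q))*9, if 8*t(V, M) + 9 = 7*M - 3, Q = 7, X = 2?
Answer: 9819/8 ≈ 1227.4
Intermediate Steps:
w(F) = -6 - 3*F (w(F) = -3*(F + 2) = -3*(2 + F) = -6 - 3*F)
s(b) = 4 - b² - b*(-6 - 3*b) (s(b) = 2 - ((b² + (-6 - 3*b)*b) - 2) = 2 - ((b² + b*(-6 - 3*b)) - 2) = 2 - (-2 + b² + b*(-6 - 3*b)) = 2 + (2 - b² - b*(-6 - 3*b)) = 4 - b² - b*(-6 - 3*b))
t(V, M) = -3/2 + 7*M/8 (t(V, M) = -9/8 + (7*M - 3)/8 = -9/8 + (-3 + 7*M)/8 = -9/8 + (-3/8 + 7*M/8) = -3/2 + 7*M/8)
(t(-1, -7) + s(Q))*9 = ((-3/2 + (7/8)*(-7)) + (4 + 2*7² + 6*7))*9 = ((-3/2 - 49/8) + (4 + 2*49 + 42))*9 = (-61/8 + (4 + 98 + 42))*9 = (-61/8 + 144)*9 = (1091/8)*9 = 9819/8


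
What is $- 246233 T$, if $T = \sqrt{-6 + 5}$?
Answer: $- 246233 i \approx - 2.4623 \cdot 10^{5} i$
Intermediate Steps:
$T = i$ ($T = \sqrt{-1} = i \approx 1.0 i$)
$- 246233 T = - 246233 i$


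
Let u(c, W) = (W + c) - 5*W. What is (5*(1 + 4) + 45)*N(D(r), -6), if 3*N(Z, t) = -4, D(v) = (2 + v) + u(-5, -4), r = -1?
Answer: -280/3 ≈ -93.333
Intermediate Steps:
u(c, W) = c - 4*W
D(v) = 13 + v (D(v) = (2 + v) + (-5 - 4*(-4)) = (2 + v) + (-5 + 16) = (2 + v) + 11 = 13 + v)
N(Z, t) = -4/3 (N(Z, t) = (⅓)*(-4) = -4/3)
(5*(1 + 4) + 45)*N(D(r), -6) = (5*(1 + 4) + 45)*(-4/3) = (5*5 + 45)*(-4/3) = (25 + 45)*(-4/3) = 70*(-4/3) = -280/3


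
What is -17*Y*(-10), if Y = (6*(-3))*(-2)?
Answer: 6120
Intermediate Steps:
Y = 36 (Y = -18*(-2) = 36)
-17*Y*(-10) = -17*36*(-10) = -612*(-10) = 6120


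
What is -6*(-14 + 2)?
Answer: 72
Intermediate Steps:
-6*(-14 + 2) = -6*(-12) = -1*(-72) = 72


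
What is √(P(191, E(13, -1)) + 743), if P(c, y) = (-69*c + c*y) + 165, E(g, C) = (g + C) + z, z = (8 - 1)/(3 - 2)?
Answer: I*√8642 ≈ 92.962*I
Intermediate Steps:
z = 7 (z = 7/1 = 7*1 = 7)
E(g, C) = 7 + C + g (E(g, C) = (g + C) + 7 = (C + g) + 7 = 7 + C + g)
P(c, y) = 165 - 69*c + c*y
√(P(191, E(13, -1)) + 743) = √((165 - 69*191 + 191*(7 - 1 + 13)) + 743) = √((165 - 13179 + 191*19) + 743) = √((165 - 13179 + 3629) + 743) = √(-9385 + 743) = √(-8642) = I*√8642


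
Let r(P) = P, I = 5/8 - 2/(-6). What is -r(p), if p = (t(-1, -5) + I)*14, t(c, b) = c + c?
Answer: 175/12 ≈ 14.583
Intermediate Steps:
t(c, b) = 2*c
I = 23/24 (I = 5*(⅛) - 2*(-⅙) = 5/8 + ⅓ = 23/24 ≈ 0.95833)
p = -175/12 (p = (2*(-1) + 23/24)*14 = (-2 + 23/24)*14 = -25/24*14 = -175/12 ≈ -14.583)
-r(p) = -1*(-175/12) = 175/12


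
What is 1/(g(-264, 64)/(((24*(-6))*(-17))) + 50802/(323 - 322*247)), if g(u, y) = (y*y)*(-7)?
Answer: -12119283/149718818 ≈ -0.080947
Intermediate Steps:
g(u, y) = -7*y² (g(u, y) = y²*(-7) = -7*y²)
1/(g(-264, 64)/(((24*(-6))*(-17))) + 50802/(323 - 322*247)) = 1/((-7*64²)/(((24*(-6))*(-17))) + 50802/(323 - 322*247)) = 1/((-7*4096)/((-144*(-17))) + 50802/(323 - 79534)) = 1/(-28672/2448 + 50802/(-79211)) = 1/(-28672*1/2448 + 50802*(-1/79211)) = 1/(-1792/153 - 50802/79211) = 1/(-149718818/12119283) = -12119283/149718818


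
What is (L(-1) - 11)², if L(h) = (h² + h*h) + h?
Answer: 100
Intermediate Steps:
L(h) = h + 2*h² (L(h) = (h² + h²) + h = 2*h² + h = h + 2*h²)
(L(-1) - 11)² = (-(1 + 2*(-1)) - 11)² = (-(1 - 2) - 11)² = (-1*(-1) - 11)² = (1 - 11)² = (-10)² = 100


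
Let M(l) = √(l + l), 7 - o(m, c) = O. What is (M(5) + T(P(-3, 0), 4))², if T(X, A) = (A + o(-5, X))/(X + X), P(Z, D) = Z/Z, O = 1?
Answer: (5 + √10)² ≈ 66.623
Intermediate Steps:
o(m, c) = 6 (o(m, c) = 7 - 1*1 = 7 - 1 = 6)
P(Z, D) = 1
M(l) = √2*√l (M(l) = √(2*l) = √2*√l)
T(X, A) = (6 + A)/(2*X) (T(X, A) = (A + 6)/(X + X) = (6 + A)/((2*X)) = (6 + A)*(1/(2*X)) = (6 + A)/(2*X))
(M(5) + T(P(-3, 0), 4))² = (√2*√5 + (½)*(6 + 4)/1)² = (√10 + (½)*1*10)² = (√10 + 5)² = (5 + √10)²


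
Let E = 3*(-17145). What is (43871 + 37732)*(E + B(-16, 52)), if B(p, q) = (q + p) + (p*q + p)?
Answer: -4263511941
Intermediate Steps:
B(p, q) = q + 2*p + p*q (B(p, q) = (p + q) + (p + p*q) = q + 2*p + p*q)
E = -51435
(43871 + 37732)*(E + B(-16, 52)) = (43871 + 37732)*(-51435 + (52 + 2*(-16) - 16*52)) = 81603*(-51435 + (52 - 32 - 832)) = 81603*(-51435 - 812) = 81603*(-52247) = -4263511941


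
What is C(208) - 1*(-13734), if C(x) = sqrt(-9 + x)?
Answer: 13734 + sqrt(199) ≈ 13748.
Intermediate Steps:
C(208) - 1*(-13734) = sqrt(-9 + 208) - 1*(-13734) = sqrt(199) + 13734 = 13734 + sqrt(199)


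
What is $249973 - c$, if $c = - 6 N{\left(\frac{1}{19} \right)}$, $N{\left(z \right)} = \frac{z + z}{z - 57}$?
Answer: $\frac{135235387}{541} \approx 2.4997 \cdot 10^{5}$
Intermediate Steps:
$N{\left(z \right)} = \frac{2 z}{-57 + z}$
$c = \frac{6}{541}$ ($c = - 6 \frac{2}{19 \left(-57 + \frac{1}{19}\right)} = - 6 \cdot 2 \cdot \frac{1}{19} \frac{1}{-57 + \frac{1}{19}} = - 6 \cdot 2 \cdot \frac{1}{19} \frac{1}{- \frac{1082}{19}} = - 6 \cdot 2 \cdot \frac{1}{19} \left(- \frac{19}{1082}\right) = \left(-6\right) \left(- \frac{1}{541}\right) = \frac{6}{541} \approx 0.011091$)
$249973 - c = 249973 - \frac{6}{541} = \frac{135235387}{541}$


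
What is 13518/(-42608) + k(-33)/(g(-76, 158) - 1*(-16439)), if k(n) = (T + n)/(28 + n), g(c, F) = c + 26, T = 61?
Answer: -554462767/1745756280 ≈ -0.31761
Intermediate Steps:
g(c, F) = 26 + c
k(n) = (61 + n)/(28 + n)
13518/(-42608) + k(-33)/(g(-76, 158) - 1*(-16439)) = 13518/(-42608) + ((61 - 33)/(28 - 33))/((26 - 76) - 1*(-16439)) = 13518*(-1/42608) + (28/(-5))/(-50 + 16439) = -6759/21304 - ⅕*28/16389 = -6759/21304 - 28/5*1/16389 = -6759/21304 - 28/81945 = -554462767/1745756280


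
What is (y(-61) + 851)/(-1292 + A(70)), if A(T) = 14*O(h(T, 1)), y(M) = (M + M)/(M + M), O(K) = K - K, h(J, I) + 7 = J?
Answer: -213/323 ≈ -0.65944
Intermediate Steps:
h(J, I) = -7 + J
O(K) = 0
y(M) = 1 (y(M) = (2*M)/((2*M)) = (2*M)*(1/(2*M)) = 1)
A(T) = 0 (A(T) = 14*0 = 0)
(y(-61) + 851)/(-1292 + A(70)) = (1 + 851)/(-1292 + 0) = 852/(-1292) = 852*(-1/1292) = -213/323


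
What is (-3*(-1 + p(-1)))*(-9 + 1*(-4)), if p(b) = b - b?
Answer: -39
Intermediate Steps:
p(b) = 0
(-3*(-1 + p(-1)))*(-9 + 1*(-4)) = (-3*(-1 + 0))*(-9 + 1*(-4)) = (-3*(-1))*(-9 - 4) = 3*(-13) = -39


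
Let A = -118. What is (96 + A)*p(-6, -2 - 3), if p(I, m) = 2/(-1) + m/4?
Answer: 143/2 ≈ 71.500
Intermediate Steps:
p(I, m) = -2 + m/4 (p(I, m) = 2*(-1) + m*(1/4) = -2 + m/4)
(96 + A)*p(-6, -2 - 3) = (96 - 118)*(-2 + (-2 - 3)/4) = -22*(-2 + (1/4)*(-5)) = -22*(-2 - 5/4) = -22*(-13/4) = 143/2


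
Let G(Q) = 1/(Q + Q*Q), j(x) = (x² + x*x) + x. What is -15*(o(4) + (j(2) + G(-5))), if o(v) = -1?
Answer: -543/4 ≈ -135.75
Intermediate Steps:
j(x) = x + 2*x² (j(x) = (x² + x²) + x = 2*x² + x = x + 2*x²)
G(Q) = 1/(Q + Q²)
-15*(o(4) + (j(2) + G(-5))) = -15*(-1 + (2*(1 + 2*2) + 1/((-5)*(1 - 5)))) = -15*(-1 + (2*(1 + 4) - ⅕/(-4))) = -15*(-1 + (2*5 - ⅕*(-¼))) = -15*(-1 + (10 + 1/20)) = -15*(-1 + 201/20) = -15*181/20 = -543/4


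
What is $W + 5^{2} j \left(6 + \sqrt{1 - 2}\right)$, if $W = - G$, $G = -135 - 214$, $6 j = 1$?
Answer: $374 + \frac{25 i}{6} \approx 374.0 + 4.1667 i$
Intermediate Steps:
$j = \frac{1}{6}$ ($j = \frac{1}{6} \cdot 1 = \frac{1}{6} \approx 0.16667$)
$G = -349$ ($G = -135 - 214 = -349$)
$W = 349$ ($W = \left(-1\right) \left(-349\right) = 349$)
$W + 5^{2} j \left(6 + \sqrt{1 - 2}\right) = 349 + 5^{2} \frac{6 + \sqrt{1 - 2}}{6} = 349 + 25 \frac{6 + \sqrt{-1}}{6} = 349 + 25 \frac{6 + i}{6} = 349 + 25 \left(1 + \frac{i}{6}\right) = 349 + \left(25 + \frac{25 i}{6}\right) = 374 + \frac{25 i}{6}$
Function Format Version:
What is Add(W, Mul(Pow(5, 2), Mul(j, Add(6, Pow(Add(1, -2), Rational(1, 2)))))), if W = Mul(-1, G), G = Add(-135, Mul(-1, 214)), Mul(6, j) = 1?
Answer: Add(374, Mul(Rational(25, 6), I)) ≈ Add(374.00, Mul(4.1667, I))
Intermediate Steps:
j = Rational(1, 6) (j = Mul(Rational(1, 6), 1) = Rational(1, 6) ≈ 0.16667)
G = -349 (G = Add(-135, -214) = -349)
W = 349 (W = Mul(-1, -349) = 349)
Add(W, Mul(Pow(5, 2), Mul(j, Add(6, Pow(Add(1, -2), Rational(1, 2)))))) = Add(349, Mul(Pow(5, 2), Mul(Rational(1, 6), Add(6, Pow(Add(1, -2), Rational(1, 2)))))) = Add(349, Mul(25, Mul(Rational(1, 6), Add(6, Pow(-1, Rational(1, 2)))))) = Add(349, Mul(25, Mul(Rational(1, 6), Add(6, I)))) = Add(349, Mul(25, Add(1, Mul(Rational(1, 6), I)))) = Add(349, Add(25, Mul(Rational(25, 6), I))) = Add(374, Mul(Rational(25, 6), I))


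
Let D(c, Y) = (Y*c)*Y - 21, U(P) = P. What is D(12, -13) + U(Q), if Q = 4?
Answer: 2011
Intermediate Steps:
D(c, Y) = -21 + c*Y² (D(c, Y) = c*Y² - 21 = -21 + c*Y²)
D(12, -13) + U(Q) = (-21 + 12*(-13)²) + 4 = (-21 + 12*169) + 4 = (-21 + 2028) + 4 = 2007 + 4 = 2011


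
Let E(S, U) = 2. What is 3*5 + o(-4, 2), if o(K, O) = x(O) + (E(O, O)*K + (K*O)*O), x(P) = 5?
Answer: -4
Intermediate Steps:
o(K, O) = 5 + 2*K + K*O² (o(K, O) = 5 + (2*K + (K*O)*O) = 5 + (2*K + K*O²) = 5 + 2*K + K*O²)
3*5 + o(-4, 2) = 3*5 + (5 + 2*(-4) - 4*2²) = 15 + (5 - 8 - 4*4) = 15 + (5 - 8 - 16) = 15 - 19 = -4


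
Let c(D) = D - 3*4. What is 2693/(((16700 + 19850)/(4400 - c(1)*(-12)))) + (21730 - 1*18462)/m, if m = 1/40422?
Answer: 2414116726262/18275 ≈ 1.3210e+8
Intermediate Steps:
c(D) = -12 + D (c(D) = D - 12 = -12 + D)
m = 1/40422 ≈ 2.4739e-5
2693/(((16700 + 19850)/(4400 - c(1)*(-12)))) + (21730 - 1*18462)/m = 2693/(((16700 + 19850)/(4400 - (-12 + 1)*(-12)))) + (21730 - 1*18462)/(1/40422) = 2693/((36550/(4400 - 1*(-11)*(-12)))) + (21730 - 18462)*40422 = 2693/((36550/(4400 + 11*(-12)))) + 3268*40422 = 2693/((36550/(4400 - 132))) + 132099096 = 2693/((36550/4268)) + 132099096 = 2693/((36550*(1/4268))) + 132099096 = 2693/(18275/2134) + 132099096 = 2693*(2134/18275) + 132099096 = 5746862/18275 + 132099096 = 2414116726262/18275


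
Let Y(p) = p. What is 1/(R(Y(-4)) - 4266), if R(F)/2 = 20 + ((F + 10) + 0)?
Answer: -1/4214 ≈ -0.00023730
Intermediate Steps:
R(F) = 60 + 2*F (R(F) = 2*(20 + ((F + 10) + 0)) = 2*(20 + ((10 + F) + 0)) = 2*(20 + (10 + F)) = 2*(30 + F) = 60 + 2*F)
1/(R(Y(-4)) - 4266) = 1/((60 + 2*(-4)) - 4266) = 1/((60 - 8) - 4266) = 1/(52 - 4266) = 1/(-4214) = -1/4214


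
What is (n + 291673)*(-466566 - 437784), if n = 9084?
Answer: -271989592950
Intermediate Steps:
(n + 291673)*(-466566 - 437784) = (9084 + 291673)*(-466566 - 437784) = 300757*(-904350) = -271989592950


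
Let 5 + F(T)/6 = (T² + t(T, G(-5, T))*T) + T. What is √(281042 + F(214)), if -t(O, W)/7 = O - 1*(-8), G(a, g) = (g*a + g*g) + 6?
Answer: 2*I*√359566 ≈ 1199.3*I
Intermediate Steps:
G(a, g) = 6 + g² + a*g (G(a, g) = (a*g + g²) + 6 = (g² + a*g) + 6 = 6 + g² + a*g)
t(O, W) = -56 - 7*O (t(O, W) = -7*(O - 1*(-8)) = -7*(O + 8) = -7*(8 + O) = -56 - 7*O)
F(T) = -30 + 6*T + 6*T² + 6*T*(-56 - 7*T) (F(T) = -30 + 6*((T² + (-56 - 7*T)*T) + T) = -30 + 6*((T² + T*(-56 - 7*T)) + T) = -30 + 6*(T + T² + T*(-56 - 7*T)) = -30 + (6*T + 6*T² + 6*T*(-56 - 7*T)) = -30 + 6*T + 6*T² + 6*T*(-56 - 7*T))
√(281042 + F(214)) = √(281042 + (-30 - 330*214 - 36*214²)) = √(281042 + (-30 - 70620 - 36*45796)) = √(281042 + (-30 - 70620 - 1648656)) = √(281042 - 1719306) = √(-1438264) = 2*I*√359566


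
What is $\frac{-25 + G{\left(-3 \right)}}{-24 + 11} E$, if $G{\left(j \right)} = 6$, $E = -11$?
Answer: $- \frac{209}{13} \approx -16.077$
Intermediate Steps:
$\frac{-25 + G{\left(-3 \right)}}{-24 + 11} E = \frac{-25 + 6}{-24 + 11} \left(-11\right) = - \frac{19}{-13} \left(-11\right) = \left(-19\right) \left(- \frac{1}{13}\right) \left(-11\right) = \frac{19}{13} \left(-11\right) = - \frac{209}{13}$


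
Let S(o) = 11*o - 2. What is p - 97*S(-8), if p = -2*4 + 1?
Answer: 8723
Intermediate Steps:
S(o) = -2 + 11*o
p = -7 (p = -8 + 1 = -7)
p - 97*S(-8) = -7 - 97*(-2 + 11*(-8)) = -7 - 97*(-2 - 88) = -7 - 97*(-90) = -7 + 8730 = 8723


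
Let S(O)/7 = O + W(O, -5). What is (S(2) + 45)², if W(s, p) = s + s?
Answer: 7569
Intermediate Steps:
W(s, p) = 2*s
S(O) = 21*O (S(O) = 7*(O + 2*O) = 7*(3*O) = 21*O)
(S(2) + 45)² = (21*2 + 45)² = (42 + 45)² = 87² = 7569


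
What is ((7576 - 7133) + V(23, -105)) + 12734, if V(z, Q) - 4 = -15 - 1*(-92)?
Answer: 13258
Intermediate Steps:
V(z, Q) = 81 (V(z, Q) = 4 + (-15 - 1*(-92)) = 4 + (-15 + 92) = 4 + 77 = 81)
((7576 - 7133) + V(23, -105)) + 12734 = ((7576 - 7133) + 81) + 12734 = (443 + 81) + 12734 = 524 + 12734 = 13258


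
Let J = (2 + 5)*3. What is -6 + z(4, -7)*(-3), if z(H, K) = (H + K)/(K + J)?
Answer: -75/14 ≈ -5.3571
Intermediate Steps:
J = 21 (J = 7*3 = 21)
z(H, K) = (H + K)/(21 + K) (z(H, K) = (H + K)/(K + 21) = (H + K)/(21 + K))
-6 + z(4, -7)*(-3) = -6 + ((4 - 7)/(21 - 7))*(-3) = -6 + (-3/14)*(-3) = -6 + ((1/14)*(-3))*(-3) = -6 - 3/14*(-3) = -6 + 9/14 = -75/14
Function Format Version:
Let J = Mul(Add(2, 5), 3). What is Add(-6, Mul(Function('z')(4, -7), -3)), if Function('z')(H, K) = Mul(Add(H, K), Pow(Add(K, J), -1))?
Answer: Rational(-75, 14) ≈ -5.3571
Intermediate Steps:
J = 21 (J = Mul(7, 3) = 21)
Function('z')(H, K) = Mul(Pow(Add(21, K), -1), Add(H, K)) (Function('z')(H, K) = Mul(Add(H, K), Pow(Add(K, 21), -1)) = Mul(Add(H, K), Pow(Add(21, K), -1)) = Mul(Pow(Add(21, K), -1), Add(H, K)))
Add(-6, Mul(Function('z')(4, -7), -3)) = Add(-6, Mul(Mul(Pow(Add(21, -7), -1), Add(4, -7)), -3)) = Add(-6, Mul(Mul(Pow(14, -1), -3), -3)) = Add(-6, Mul(Mul(Rational(1, 14), -3), -3)) = Add(-6, Mul(Rational(-3, 14), -3)) = Add(-6, Rational(9, 14)) = Rational(-75, 14)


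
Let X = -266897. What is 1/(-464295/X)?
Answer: 266897/464295 ≈ 0.57484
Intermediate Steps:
1/(-464295/X) = 1/(-464295/(-266897)) = 1/(-464295*(-1/266897)) = 1/(464295/266897) = 266897/464295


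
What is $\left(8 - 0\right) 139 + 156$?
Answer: $1268$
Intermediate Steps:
$\left(8 - 0\right) 139 + 156 = \left(8 + 0\right) 139 + 156 = 8 \cdot 139 + 156 = 1112 + 156 = 1268$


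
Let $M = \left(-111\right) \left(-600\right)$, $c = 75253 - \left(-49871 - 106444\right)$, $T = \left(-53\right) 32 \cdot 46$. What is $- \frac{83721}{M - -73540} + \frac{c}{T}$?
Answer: $- \frac{27687157}{7765030} \approx -3.5656$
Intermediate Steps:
$T = -78016$ ($T = \left(-1696\right) 46 = -78016$)
$c = 231568$ ($c = 75253 - \left(-49871 - 106444\right) = 75253 - -156315 = 75253 + 156315 = 231568$)
$M = 66600$
$- \frac{83721}{M - -73540} + \frac{c}{T} = - \frac{83721}{66600 - -73540} + \frac{231568}{-78016} = - \frac{83721}{66600 + 73540} + 231568 \left(- \frac{1}{78016}\right) = - \frac{83721}{140140} - \frac{14473}{4876} = \left(-83721\right) \frac{1}{140140} - \frac{14473}{4876} = - \frac{7611}{12740} - \frac{14473}{4876} = - \frac{27687157}{7765030}$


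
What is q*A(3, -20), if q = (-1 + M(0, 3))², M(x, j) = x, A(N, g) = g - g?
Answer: 0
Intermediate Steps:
A(N, g) = 0
q = 1 (q = (-1 + 0)² = (-1)² = 1)
q*A(3, -20) = 1*0 = 0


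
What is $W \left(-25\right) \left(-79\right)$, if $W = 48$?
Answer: $94800$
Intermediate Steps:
$W \left(-25\right) \left(-79\right) = 48 \left(-25\right) \left(-79\right) = \left(-1200\right) \left(-79\right) = 94800$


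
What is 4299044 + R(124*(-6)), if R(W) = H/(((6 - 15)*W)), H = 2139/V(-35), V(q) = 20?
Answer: 6190623383/1440 ≈ 4.2990e+6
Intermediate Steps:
H = 2139/20 ≈ 106.95
R(W) = -713/(60*W) (R(W) = 2139/(20*(((6 - 15)*W))) = 2139/(20*((-9*W))) = 2139*(-1/(9*W))/20 = -713/(60*W))
4299044 + R(124*(-6)) = 4299044 - 713/(60*(124*(-6))) = 4299044 - 713/60/(-744) = 4299044 - 713/60*(-1/744) = 4299044 + 23/1440 = 6190623383/1440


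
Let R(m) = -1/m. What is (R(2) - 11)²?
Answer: 529/4 ≈ 132.25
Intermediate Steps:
(R(2) - 11)² = (-1/2 - 11)² = (-1*½ - 11)² = (-½ - 11)² = (-23/2)² = 529/4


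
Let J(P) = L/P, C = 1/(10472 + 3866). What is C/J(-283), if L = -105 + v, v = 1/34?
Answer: 4811/25586161 ≈ 0.00018803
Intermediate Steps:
v = 1/34 ≈ 0.029412
C = 1/14338 ≈ 6.9745e-5
L = -3569/34 (L = -105 + 1/34 = -3569/34 ≈ -104.97)
J(P) = -3569/(34*P)
C/J(-283) = 1/(14338*((-3569/34/(-283)))) = 1/(14338*((-3569/34*(-1/283)))) = 1/(14338*(3569/9622)) = (1/14338)*(9622/3569) = 4811/25586161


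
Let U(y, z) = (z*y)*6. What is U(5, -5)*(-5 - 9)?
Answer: 2100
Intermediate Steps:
U(y, z) = 6*y*z (U(y, z) = (y*z)*6 = 6*y*z)
U(5, -5)*(-5 - 9) = (6*5*(-5))*(-5 - 9) = -150*(-14) = 2100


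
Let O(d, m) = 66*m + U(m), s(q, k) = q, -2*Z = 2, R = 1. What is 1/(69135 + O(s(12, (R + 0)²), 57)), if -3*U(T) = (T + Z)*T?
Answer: 1/71833 ≈ 1.3921e-5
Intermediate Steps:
Z = -1 (Z = -½*2 = -1)
U(T) = -T*(-1 + T)/3 (U(T) = -(T - 1)*T/3 = -(-1 + T)*T/3 = -T*(-1 + T)/3)
O(d, m) = 66*m + m*(1 - m)/3
1/(69135 + O(s(12, (R + 0)²), 57)) = 1/(69135 + (⅓)*57*(199 - 1*57)) = 1/(69135 + (⅓)*57*(199 - 57)) = 1/(69135 + (⅓)*57*142) = 1/(69135 + 2698) = 1/71833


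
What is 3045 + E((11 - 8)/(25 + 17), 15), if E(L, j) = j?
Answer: 3060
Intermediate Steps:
3045 + E((11 - 8)/(25 + 17), 15) = 3045 + 15 = 3060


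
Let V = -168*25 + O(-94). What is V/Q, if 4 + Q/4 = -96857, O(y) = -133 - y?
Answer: 1413/129148 ≈ 0.010941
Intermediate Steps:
Q = -387444 (Q = -16 + 4*(-96857) = -16 - 387428 = -387444)
V = -4239 (V = -168*25 + (-133 - 1*(-94)) = -4200 + (-133 + 94) = -4200 - 39 = -4239)
V/Q = -4239/(-387444) = -4239*(-1/387444) = 1413/129148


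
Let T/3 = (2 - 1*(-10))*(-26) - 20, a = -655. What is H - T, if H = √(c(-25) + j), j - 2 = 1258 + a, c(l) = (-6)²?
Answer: 996 + √641 ≈ 1021.3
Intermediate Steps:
c(l) = 36
j = 605 (j = 2 + (1258 - 655) = 2 + 603 = 605)
H = √641 (H = √(36 + 605) = √641 ≈ 25.318)
T = -996 (T = 3*((2 - 1*(-10))*(-26) - 20) = 3*((2 + 10)*(-26) - 20) = 3*(12*(-26) - 20) = 3*(-312 - 20) = 3*(-332) = -996)
H - T = √641 - 1*(-996) = √641 + 996 = 996 + √641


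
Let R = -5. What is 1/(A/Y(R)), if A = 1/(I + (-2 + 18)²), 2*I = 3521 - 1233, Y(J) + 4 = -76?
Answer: -112000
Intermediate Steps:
Y(J) = -80 (Y(J) = -4 - 76 = -80)
I = 1144 (I = (3521 - 1233)/2 = (½)*2288 = 1144)
A = 1/1400 (A = 1/(1144 + (-2 + 18)²) = 1/(1144 + 16²) = 1/(1144 + 256) = 1/1400 ≈ 0.00071429)
1/(A/Y(R)) = 1/((1/1400)/(-80)) = 1/((1/1400)*(-1/80)) = 1/(-1/112000) = -112000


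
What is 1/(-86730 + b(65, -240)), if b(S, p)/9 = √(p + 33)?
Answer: -28910/2507369889 - 3*I*√23/835789963 ≈ -1.153e-5 - 1.7214e-8*I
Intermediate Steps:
b(S, p) = 9*√(33 + p) (b(S, p) = 9*√(p + 33) = 9*√(33 + p))
1/(-86730 + b(65, -240)) = 1/(-86730 + 9*√(33 - 240)) = 1/(-86730 + 9*√(-207)) = 1/(-86730 + 9*(3*I*√23)) = 1/(-86730 + 27*I*√23)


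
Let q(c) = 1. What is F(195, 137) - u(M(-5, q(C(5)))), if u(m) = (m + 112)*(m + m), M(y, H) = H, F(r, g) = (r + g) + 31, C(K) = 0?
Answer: 137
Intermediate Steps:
F(r, g) = 31 + g + r (F(r, g) = (g + r) + 31 = 31 + g + r)
u(m) = 2*m*(112 + m) (u(m) = (112 + m)*(2*m) = 2*m*(112 + m))
F(195, 137) - u(M(-5, q(C(5)))) = (31 + 137 + 195) - 2*(112 + 1) = 363 - 2*113 = 363 - 1*226 = 363 - 226 = 137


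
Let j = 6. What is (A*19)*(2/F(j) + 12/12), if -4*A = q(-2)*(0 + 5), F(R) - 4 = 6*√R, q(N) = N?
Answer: 228/5 + 57*√6/20 ≈ 52.581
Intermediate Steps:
F(R) = 4 + 6*√R
A = 5/2 (A = -(-1)*(0 + 5)/2 = -(-1)*5/2 = -¼*(-10) = 5/2 ≈ 2.5000)
(A*19)*(2/F(j) + 12/12) = ((5/2)*19)*(2/(4 + 6*√6) + 12/12) = 95*(2/(4 + 6*√6) + 12*(1/12))/2 = 95*(2/(4 + 6*√6) + 1)/2 = 95*(1 + 2/(4 + 6*√6))/2 = 95/2 + 95/(4 + 6*√6)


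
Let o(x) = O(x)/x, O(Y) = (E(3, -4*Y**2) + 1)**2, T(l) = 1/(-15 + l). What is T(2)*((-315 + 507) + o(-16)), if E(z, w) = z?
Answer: -191/13 ≈ -14.692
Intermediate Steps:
O(Y) = 16 (O(Y) = (3 + 1)**2 = 4**2 = 16)
o(x) = 16/x
T(2)*((-315 + 507) + o(-16)) = ((-315 + 507) + 16/(-16))/(-15 + 2) = (192 + 16*(-1/16))/(-13) = -(192 - 1)/13 = -1/13*191 = -191/13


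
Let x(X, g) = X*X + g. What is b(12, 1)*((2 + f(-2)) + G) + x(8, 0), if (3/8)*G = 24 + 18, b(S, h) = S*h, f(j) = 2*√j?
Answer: 1432 + 24*I*√2 ≈ 1432.0 + 33.941*I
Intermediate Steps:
x(X, g) = g + X² (x(X, g) = X² + g = g + X²)
G = 112 (G = 8*(24 + 18)/3 = (8/3)*42 = 112)
b(12, 1)*((2 + f(-2)) + G) + x(8, 0) = (12*1)*((2 + 2*√(-2)) + 112) + (0 + 8²) = 12*((2 + 2*(I*√2)) + 112) + (0 + 64) = 12*((2 + 2*I*√2) + 112) + 64 = 12*(114 + 2*I*√2) + 64 = (1368 + 24*I*√2) + 64 = 1432 + 24*I*√2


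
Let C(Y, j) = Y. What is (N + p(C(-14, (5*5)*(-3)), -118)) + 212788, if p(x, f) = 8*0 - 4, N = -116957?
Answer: 95827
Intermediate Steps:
p(x, f) = -4 (p(x, f) = 0 - 4 = -4)
(N + p(C(-14, (5*5)*(-3)), -118)) + 212788 = (-116957 - 4) + 212788 = -116961 + 212788 = 95827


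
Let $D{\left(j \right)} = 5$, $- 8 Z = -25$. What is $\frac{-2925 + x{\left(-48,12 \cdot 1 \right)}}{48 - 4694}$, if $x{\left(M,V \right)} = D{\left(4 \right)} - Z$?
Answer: $\frac{23385}{37168} \approx 0.62917$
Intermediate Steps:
$Z = \frac{25}{8}$ ($Z = \left(- \frac{1}{8}\right) \left(-25\right) = \frac{25}{8} \approx 3.125$)
$x{\left(M,V \right)} = \frac{15}{8}$ ($x{\left(M,V \right)} = 5 - \frac{25}{8} = \frac{15}{8}$)
$\frac{-2925 + x{\left(-48,12 \cdot 1 \right)}}{48 - 4694} = \frac{-2925 + \frac{15}{8}}{48 - 4694} = - \frac{23385}{8 \left(-4646\right)} = \left(- \frac{23385}{8}\right) \left(- \frac{1}{4646}\right) = \frac{23385}{37168}$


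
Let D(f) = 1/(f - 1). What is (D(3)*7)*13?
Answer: 91/2 ≈ 45.500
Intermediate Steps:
D(f) = 1/(-1 + f)
(D(3)*7)*13 = (7/(-1 + 3))*13 = (7/2)*13 = 91/2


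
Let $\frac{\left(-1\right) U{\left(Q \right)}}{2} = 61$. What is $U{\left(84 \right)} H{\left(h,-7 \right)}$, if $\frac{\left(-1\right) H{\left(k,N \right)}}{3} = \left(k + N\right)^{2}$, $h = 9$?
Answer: $1464$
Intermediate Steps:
$U{\left(Q \right)} = -122$ ($U{\left(Q \right)} = \left(-2\right) 61 = -122$)
$H{\left(k,N \right)} = - 3 \left(N + k\right)^{2}$ ($H{\left(k,N \right)} = - 3 \left(k + N\right)^{2} = - 3 \left(N + k\right)^{2}$)
$U{\left(84 \right)} H{\left(h,-7 \right)} = - 122 \left(- 3 \left(-7 + 9\right)^{2}\right) = - 122 \left(- 3 \cdot 2^{2}\right) = - 122 \left(\left(-3\right) 4\right) = \left(-122\right) \left(-12\right) = 1464$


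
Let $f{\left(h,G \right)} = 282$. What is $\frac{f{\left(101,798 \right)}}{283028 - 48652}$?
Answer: $\frac{141}{117188} \approx 0.0012032$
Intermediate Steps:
$\frac{f{\left(101,798 \right)}}{283028 - 48652} = \frac{282}{283028 - 48652} = \frac{282}{234376} = 282 \cdot \frac{1}{234376} = \frac{141}{117188}$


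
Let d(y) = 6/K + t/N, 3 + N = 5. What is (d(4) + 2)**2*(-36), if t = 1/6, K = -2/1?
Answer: -121/4 ≈ -30.250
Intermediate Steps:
K = -2 (K = -2*1 = -2)
t = 1/6 ≈ 0.16667
N = 2 (N = -3 + 5 = 2)
d(y) = -35/12 (d(y) = 6/(-2) + (1/6)/2 = 6*(-1/2) + (1/6)*(1/2) = -3 + 1/12 = -35/12)
(d(4) + 2)**2*(-36) = (-35/12 + 2)**2*(-36) = (-11/12)**2*(-36) = (121/144)*(-36) = -121/4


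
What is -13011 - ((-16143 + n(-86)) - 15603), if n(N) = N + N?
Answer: 18907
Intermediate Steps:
n(N) = 2*N
-13011 - ((-16143 + n(-86)) - 15603) = -13011 - ((-16143 + 2*(-86)) - 15603) = -13011 - ((-16143 - 172) - 15603) = -13011 - (-16315 - 15603) = -13011 - 1*(-31918) = -13011 + 31918 = 18907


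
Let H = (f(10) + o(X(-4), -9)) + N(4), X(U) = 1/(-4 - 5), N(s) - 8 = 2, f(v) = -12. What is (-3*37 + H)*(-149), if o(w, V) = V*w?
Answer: 16688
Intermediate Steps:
N(s) = 10 (N(s) = 8 + 2 = 10)
X(U) = -⅑ (X(U) = 1/(-9) = -⅑)
H = -1 (H = (-12 - 9*(-⅑)) + 10 = (-12 + 1) + 10 = -11 + 10 = -1)
(-3*37 + H)*(-149) = (-3*37 - 1)*(-149) = (-111 - 1)*(-149) = -112*(-149) = 16688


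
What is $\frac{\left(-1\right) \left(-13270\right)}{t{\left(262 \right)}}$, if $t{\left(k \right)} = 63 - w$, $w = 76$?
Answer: $- \frac{13270}{13} \approx -1020.8$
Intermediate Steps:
$t{\left(k \right)} = -13$ ($t{\left(k \right)} = 63 - 76 = -13$)
$\frac{\left(-1\right) \left(-13270\right)}{t{\left(262 \right)}} = \frac{\left(-1\right) \left(-13270\right)}{-13} = 13270 \left(- \frac{1}{13}\right) = - \frac{13270}{13}$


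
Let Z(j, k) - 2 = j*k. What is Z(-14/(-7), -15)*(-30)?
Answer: 840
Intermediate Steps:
Z(j, k) = 2 + j*k
Z(-14/(-7), -15)*(-30) = (2 - 14/(-7)*(-15))*(-30) = (2 - 14*(-⅐)*(-15))*(-30) = (2 + 2*(-15))*(-30) = (2 - 30)*(-30) = -28*(-30) = 840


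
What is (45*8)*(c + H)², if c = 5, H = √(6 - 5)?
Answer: 12960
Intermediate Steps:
H = 1 (H = √1 = 1)
(45*8)*(c + H)² = (45*8)*(5 + 1)² = 360*6² = 360*36 = 12960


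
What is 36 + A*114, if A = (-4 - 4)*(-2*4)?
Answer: 7332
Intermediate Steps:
A = 64 (A = -8*(-8) = 64)
36 + A*114 = 36 + 64*114 = 36 + 7296 = 7332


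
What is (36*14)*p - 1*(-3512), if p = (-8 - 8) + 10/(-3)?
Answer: -6232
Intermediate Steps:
p = -58/3 (p = -16 + 10*(-1/3) = -16 - 10/3 = -58/3 ≈ -19.333)
(36*14)*p - 1*(-3512) = (36*14)*(-58/3) - 1*(-3512) = 504*(-58/3) + 3512 = -9744 + 3512 = -6232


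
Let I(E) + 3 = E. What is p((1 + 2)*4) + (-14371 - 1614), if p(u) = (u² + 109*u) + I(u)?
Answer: -14524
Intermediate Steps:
I(E) = -3 + E
p(u) = -3 + u² + 110*u (p(u) = (u² + 109*u) + (-3 + u) = -3 + u² + 110*u)
p((1 + 2)*4) + (-14371 - 1614) = (-3 + ((1 + 2)*4)² + 110*((1 + 2)*4)) + (-14371 - 1614) = (-3 + (3*4)² + 110*(3*4)) - 15985 = (-3 + 12² + 110*12) - 15985 = (-3 + 144 + 1320) - 15985 = 1461 - 15985 = -14524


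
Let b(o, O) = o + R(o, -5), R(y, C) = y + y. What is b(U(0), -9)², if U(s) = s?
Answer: 0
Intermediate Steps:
R(y, C) = 2*y
b(o, O) = 3*o (b(o, O) = o + 2*o = 3*o)
b(U(0), -9)² = (3*0)² = 0² = 0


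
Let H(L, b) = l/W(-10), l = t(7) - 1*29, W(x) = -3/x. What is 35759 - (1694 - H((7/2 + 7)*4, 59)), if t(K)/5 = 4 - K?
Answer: 101755/3 ≈ 33918.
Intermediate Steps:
t(K) = 20 - 5*K (t(K) = 5*(4 - K) = 20 - 5*K)
l = -44 (l = (20 - 5*7) - 1*29 = (20 - 35) - 29 = -15 - 29 = -44)
H(L, b) = -440/3 (H(L, b) = -44/((-3/(-10))) = -44/((-3*(-⅒))) = -44/3/10 = -44*10/3 = -440/3)
35759 - (1694 - H((7/2 + 7)*4, 59)) = 35759 - (1694 - 1*(-440/3)) = 35759 - (1694 + 440/3) = 35759 - 1*5522/3 = 35759 - 5522/3 = 101755/3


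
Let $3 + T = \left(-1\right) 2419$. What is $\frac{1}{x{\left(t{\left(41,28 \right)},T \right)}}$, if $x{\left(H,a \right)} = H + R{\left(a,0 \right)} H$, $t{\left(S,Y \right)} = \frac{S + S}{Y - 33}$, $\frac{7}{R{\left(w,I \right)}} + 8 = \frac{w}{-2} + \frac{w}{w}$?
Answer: $- \frac{430}{7093} \approx -0.060623$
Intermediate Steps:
$R{\left(w,I \right)} = \frac{7}{-7 - \frac{w}{2}}$ ($R{\left(w,I \right)} = \frac{7}{-8 + \left(\frac{w}{-2} + \frac{w}{w}\right)} = \frac{7}{-8 + \left(w \left(- \frac{1}{2}\right) + 1\right)} = \frac{7}{-8 - \left(-1 + \frac{w}{2}\right)} = \frac{7}{-7 - \frac{w}{2}}$)
$t{\left(S,Y \right)} = \frac{2 S}{-33 + Y}$
$T = -2422$ ($T = -3 - 2419 = -2422$)
$x{\left(H,a \right)} = H - \frac{14 H}{14 + a}$ ($x{\left(H,a \right)} = H + - \frac{14}{14 + a} H = H - \frac{14 H}{14 + a}$)
$\frac{1}{x{\left(t{\left(41,28 \right)},T \right)}} = \frac{1}{2 \cdot 41 \frac{1}{-33 + 28} \left(-2422\right) \frac{1}{14 - 2422}} = \frac{1}{2 \cdot 41 \frac{1}{-5} \left(-2422\right) \frac{1}{-2408}} = \frac{1}{2 \cdot 41 \left(- \frac{1}{5}\right) \left(-2422\right) \left(- \frac{1}{2408}\right)} = \frac{1}{\left(- \frac{82}{5}\right) \left(-2422\right) \left(- \frac{1}{2408}\right)} = \frac{1}{- \frac{7093}{430}} = - \frac{430}{7093}$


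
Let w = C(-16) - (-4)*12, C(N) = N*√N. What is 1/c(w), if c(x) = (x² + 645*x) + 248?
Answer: 3677/389292104 + 741*I/48661513 ≈ 9.4453e-6 + 1.5228e-5*I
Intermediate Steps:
C(N) = N^(3/2)
w = 48 - 64*I (w = (-16)^(3/2) - (-4)*12 = -64*I - 1*(-48) = -64*I + 48 = 48 - 64*I ≈ 48.0 - 64.0*I)
c(x) = 248 + x² + 645*x
1/c(w) = 1/(248 + (48 - 64*I)² + 645*(48 - 64*I)) = 1/(248 + (48 - 64*I)² + (30960 - 41280*I)) = 1/(31208 + (48 - 64*I)² - 41280*I)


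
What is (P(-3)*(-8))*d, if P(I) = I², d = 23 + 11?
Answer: -2448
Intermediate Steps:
d = 34
(P(-3)*(-8))*d = ((-3)²*(-8))*34 = (9*(-8))*34 = -72*34 = -2448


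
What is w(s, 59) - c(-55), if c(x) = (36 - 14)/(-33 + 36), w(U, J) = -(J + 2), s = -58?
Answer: -205/3 ≈ -68.333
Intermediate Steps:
w(U, J) = -2 - J (w(U, J) = -(2 + J) = -2 - J)
c(x) = 22/3
w(s, 59) - c(-55) = (-2 - 1*59) - 1*22/3 = (-2 - 59) - 22/3 = -61 - 22/3 = -205/3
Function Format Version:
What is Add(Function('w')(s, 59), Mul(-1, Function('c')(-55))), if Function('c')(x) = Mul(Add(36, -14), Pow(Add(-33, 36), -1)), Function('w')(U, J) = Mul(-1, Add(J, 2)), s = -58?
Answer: Rational(-205, 3) ≈ -68.333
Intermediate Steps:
Function('w')(U, J) = Add(-2, Mul(-1, J)) (Function('w')(U, J) = Mul(-1, Add(2, J)) = Add(-2, Mul(-1, J)))
Function('c')(x) = Rational(22, 3) (Function('c')(x) = Mul(22, Pow(3, -1)) = Mul(22, Rational(1, 3)) = Rational(22, 3))
Add(Function('w')(s, 59), Mul(-1, Function('c')(-55))) = Add(Add(-2, Mul(-1, 59)), Mul(-1, Rational(22, 3))) = Add(Add(-2, -59), Rational(-22, 3)) = Add(-61, Rational(-22, 3)) = Rational(-205, 3)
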